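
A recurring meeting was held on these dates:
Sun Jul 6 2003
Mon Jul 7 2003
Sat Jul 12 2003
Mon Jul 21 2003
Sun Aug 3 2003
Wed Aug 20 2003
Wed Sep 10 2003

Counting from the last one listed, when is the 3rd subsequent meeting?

Sat Dec 6 2003

The spacing grows by 4 each time: 1, 5, 9, 13, 17, 21 days.
Next gap: 25 days. Wed Sep 10 2003 + 25 days = Sun Oct 5 2003.
Next gap: 29 days. Sun Oct 5 2003 + 29 days = Mon Nov 3 2003.
Next gap: 33 days. Mon Nov 3 2003 + 33 days = Sat Dec 6 2003.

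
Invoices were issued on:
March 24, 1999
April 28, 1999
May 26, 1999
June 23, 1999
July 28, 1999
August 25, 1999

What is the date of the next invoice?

September 22, 1999

These are Wednesdays at 28- or 35-day spacing (35, 28, 28, 35, 28).
The pattern: 4th Wednesday of the month.
September 1999 — 4th Wednesday is September 22, 1999.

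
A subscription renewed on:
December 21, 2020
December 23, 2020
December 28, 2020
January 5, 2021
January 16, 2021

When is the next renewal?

January 30, 2021

Gaps: 2, 5, 8, 11 days — each gap is 3 larger than the previous one.
Next gap: 14 days. January 16, 2021 + 14 days = January 30, 2021.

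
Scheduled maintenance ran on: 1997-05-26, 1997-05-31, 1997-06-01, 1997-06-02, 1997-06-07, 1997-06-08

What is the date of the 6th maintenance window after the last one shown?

1997-06-22

Gaps: 5, 1, 1, 5, 1 days — not constant, but cyclic with period 3.
The events fall on every Monday, Saturday and Sunday.
Next Monday: 1997-06-09.
The following Saturday is 1997-06-14.
Next Sunday: 1997-06-15.
Next Monday: 1997-06-16.
Next Saturday: 1997-06-21.
Next Sunday: 1997-06-22.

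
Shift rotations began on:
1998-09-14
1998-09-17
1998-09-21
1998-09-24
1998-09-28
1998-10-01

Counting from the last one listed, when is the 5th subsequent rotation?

Gaps: 3, 4, 3, 4, 3 days — not constant, but cyclic with period 2.
The events fall on every Monday and Thursday.
Next Monday: 1998-10-05.
The following Thursday is 1998-10-08.
Next Monday: 1998-10-12.
Next Thursday: 1998-10-15.
Next Monday: 1998-10-19.

1998-10-19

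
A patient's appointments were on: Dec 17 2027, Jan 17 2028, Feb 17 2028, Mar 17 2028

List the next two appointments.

The day-of-month is always 17 (31, 31, 29 days between events).
So this recurs on the 17th of each month.
Next: April 2028 → Apr 17 2028.
Next: May 2028 → May 17 2028.

Apr 17 2028, May 17 2028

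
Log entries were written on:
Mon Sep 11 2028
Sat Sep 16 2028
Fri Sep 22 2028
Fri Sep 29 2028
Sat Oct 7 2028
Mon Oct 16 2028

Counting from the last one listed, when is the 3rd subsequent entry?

Intervals are 5, 6, 7, 8, 9 days — an arithmetic progression with common difference 1.
Next gap: 10 days. Mon Oct 16 2028 + 10 days = Thu Oct 26 2028.
Next gap: 11 days. Thu Oct 26 2028 + 11 days = Mon Nov 6 2028.
Next gap: 12 days. Mon Nov 6 2028 + 12 days = Sat Nov 18 2028.

Sat Nov 18 2028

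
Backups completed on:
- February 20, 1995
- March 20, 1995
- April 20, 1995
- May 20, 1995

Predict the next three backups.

Each date is the 20th; the gaps (28, 31, 30) track the month lengths.
The rule is the 20th of each month.
June 1995: June 20, 1995.
Next: July 1995 → July 20, 1995.
August 1995: August 20, 1995.

June 20, 1995; July 20, 1995; August 20, 1995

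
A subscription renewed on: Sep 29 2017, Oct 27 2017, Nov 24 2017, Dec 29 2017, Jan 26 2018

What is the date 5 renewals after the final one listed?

Jun 29 2018

These are Fridays with 28, 28, 35, 28-day gaps.
Each is the final Friday of its month — Sep 29 2017 is past the 28th, so '4th Friday' doesn't fit.
February 2018 ends with Friday Feb 23 2018.
March 2018 ends with Friday Mar 30 2018.
Last Friday of April 2018: Apr 27 2018.
Last Friday of May 2018: May 25 2018.
Last Friday of June 2018: Jun 29 2018.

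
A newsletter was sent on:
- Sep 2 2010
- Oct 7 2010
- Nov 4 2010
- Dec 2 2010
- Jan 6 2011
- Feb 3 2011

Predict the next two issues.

All dates are Thursdays, 35, 28, 28, 35, 28 days apart.
Specifically, the 1st Thursday of each month.
1st Thursday of March 2011: Mar 3 2011.
1st Thursday of April 2011: Apr 7 2011.

Mar 3 2011, Apr 7 2011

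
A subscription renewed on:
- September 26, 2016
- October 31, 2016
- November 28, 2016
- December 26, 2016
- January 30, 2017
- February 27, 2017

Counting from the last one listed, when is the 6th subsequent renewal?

August 28, 2017

These are Mondays with 35, 28, 28, 35, 28-day gaps.
Each is the final Monday of its month — October 31, 2016 is past the 28th, so '4th Monday' doesn't fit.
Last Monday of March 2017: March 27, 2017.
April 2017 ends with Monday April 24, 2017.
May 2017 ends with Monday May 29, 2017.
June 2017 ends with Monday June 26, 2017.
July 2017 ends with Monday July 31, 2017.
Last Monday of August 2017: August 28, 2017.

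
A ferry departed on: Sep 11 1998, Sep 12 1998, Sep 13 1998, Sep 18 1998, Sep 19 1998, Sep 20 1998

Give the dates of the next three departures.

Gaps: 1, 1, 5, 1, 1 days — not constant, but cyclic with period 3.
The events fall on every Friday, Saturday and Sunday.
The following Friday is Sep 25 1998.
The following Saturday is Sep 26 1998.
The following Sunday is Sep 27 1998.

Sep 25 1998, Sep 26 1998, Sep 27 1998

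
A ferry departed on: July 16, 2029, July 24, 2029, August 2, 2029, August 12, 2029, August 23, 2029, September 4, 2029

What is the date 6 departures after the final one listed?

The spacing grows by 1 each time: 8, 9, 10, 11, 12 days.
Next gap: 13 days. September 4, 2029 + 13 days = September 17, 2029.
Next gap: 14 days. September 17, 2029 + 14 days = October 1, 2029.
Next gap: 15 days. October 1, 2029 + 15 days = October 16, 2029.
Next gap: 16 days. October 16, 2029 + 16 days = November 1, 2029.
Next gap: 17 days. November 1, 2029 + 17 days = November 18, 2029.
Next gap: 18 days. November 18, 2029 + 18 days = December 6, 2029.

December 6, 2029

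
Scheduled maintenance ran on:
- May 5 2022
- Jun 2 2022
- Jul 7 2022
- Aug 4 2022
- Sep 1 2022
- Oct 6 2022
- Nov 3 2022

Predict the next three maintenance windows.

All dates are Thursdays, 28, 35, 28, 28, 35, 28 days apart.
Specifically, the 1st Thursday of each month.
1st Thursday of December 2022: Dec 1 2022.
January 2023 — 1st Thursday is Jan 5 2023.
February 2023 — 1st Thursday is Feb 2 2023.

Dec 1 2022, Jan 5 2023, Feb 2 2023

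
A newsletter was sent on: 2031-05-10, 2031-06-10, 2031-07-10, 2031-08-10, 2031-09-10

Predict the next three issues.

The day-of-month is always 10 (31, 30, 31, 31 days between events).
So this recurs on the 10th of each month.
Next: October 2031 → 2031-10-10.
November 2031: 2031-11-10.
Next: December 2031 → 2031-12-10.

2031-10-10, 2031-11-10, 2031-12-10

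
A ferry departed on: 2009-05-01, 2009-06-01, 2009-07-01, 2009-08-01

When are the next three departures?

Gaps: 31, 30, 31 days — not constant. Every event is on the 1st of the month.
Pattern: the 1st of each month.
September 2009: 2009-09-01.
Next: October 2009 → 2009-10-01.
November 2009: 2009-11-01.

2009-09-01, 2009-10-01, 2009-11-01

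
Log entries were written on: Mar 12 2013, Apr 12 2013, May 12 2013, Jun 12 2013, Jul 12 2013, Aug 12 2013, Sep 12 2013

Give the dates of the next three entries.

Gaps: 31, 30, 31, 30, 31, 31 days — not constant. Every event is on the 12th of the month.
Pattern: the 12th of each month.
October 2013: Oct 12 2013.
November 2013: Nov 12 2013.
December 2013: Dec 12 2013.

Oct 12 2013, Nov 12 2013, Dec 12 2013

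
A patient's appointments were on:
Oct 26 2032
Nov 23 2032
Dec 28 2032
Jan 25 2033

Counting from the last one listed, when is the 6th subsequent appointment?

Jul 26 2033

These are Tuesdays at 28- or 35-day spacing (28, 35, 28).
The pattern: 4th Tuesday of the month.
February 2033 — 4th Tuesday is Feb 22 2033.
4th Tuesday of March 2033: Mar 22 2033.
4th Tuesday of April 2033: Apr 26 2033.
4th Tuesday of May 2033: May 24 2033.
June 2033 — 4th Tuesday is Jun 28 2033.
July 2033 — 4th Tuesday is Jul 26 2033.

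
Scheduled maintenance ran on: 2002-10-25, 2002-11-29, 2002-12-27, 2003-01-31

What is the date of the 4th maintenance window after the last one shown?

2003-05-30

These are Fridays with 35, 28, 35-day gaps.
Each is the final Friday of its month — 2002-11-29 is past the 28th, so '4th Friday' doesn't fit.
February 2003 ends with Friday 2003-02-28.
Last Friday of March 2003: 2003-03-28.
Last Friday of April 2003: 2003-04-25.
Last Friday of May 2003: 2003-05-30.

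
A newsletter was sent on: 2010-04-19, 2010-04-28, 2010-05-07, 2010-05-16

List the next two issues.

Every event comes 9 days after the last (9, 9, 9).
2010-05-16 + 9 days = 2010-05-25.
2010-05-25 + 9 days = 2010-06-03.

2010-05-25, 2010-06-03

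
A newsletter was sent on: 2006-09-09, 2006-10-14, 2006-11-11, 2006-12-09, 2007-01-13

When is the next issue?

2007-02-10

Gaps: 35, 28, 28, 35 days — a mix of 28 and 35. Every date is a Saturday.
Each is the 2nd Saturday of its month.
2nd Saturday of February 2007: 2007-02-10.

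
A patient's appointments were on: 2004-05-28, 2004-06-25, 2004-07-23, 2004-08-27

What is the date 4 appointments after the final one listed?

2004-12-24

Gaps: 28, 28, 35 days — a mix of 28 and 35. Every date is a Friday.
Each is the 4th Friday of its month.
4th Friday of September 2004: 2004-09-24.
4th Friday of October 2004: 2004-10-22.
4th Friday of November 2004: 2004-11-26.
December 2004 — 4th Friday is 2004-12-24.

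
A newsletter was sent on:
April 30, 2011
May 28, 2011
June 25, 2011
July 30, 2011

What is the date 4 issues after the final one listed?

November 26, 2011

All Saturdays; the gaps (28, 28, 35) vary with month length.
This is the last Saturday of each month.
August 2011 ends with Saturday August 27, 2011.
Last Saturday of September 2011: September 24, 2011.
Last Saturday of October 2011: October 29, 2011.
Last Saturday of November 2011: November 26, 2011.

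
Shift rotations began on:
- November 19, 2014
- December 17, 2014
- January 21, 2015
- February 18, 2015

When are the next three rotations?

March 18, 2015; April 15, 2015; May 20, 2015

Gaps: 28, 35, 28 days — a mix of 28 and 35. Every date is a Wednesday.
Each is the 3rd Wednesday of its month.
3rd Wednesday of March 2015: March 18, 2015.
April 2015 — 3rd Wednesday is April 15, 2015.
3rd Wednesday of May 2015: May 20, 2015.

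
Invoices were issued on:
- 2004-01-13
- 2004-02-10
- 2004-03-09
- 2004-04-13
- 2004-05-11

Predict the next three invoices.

These are Tuesdays at 28- or 35-day spacing (28, 28, 35, 28).
The pattern: 2nd Tuesday of the month.
June 2004 — 2nd Tuesday is 2004-06-08.
2nd Tuesday of July 2004: 2004-07-13.
2nd Tuesday of August 2004: 2004-08-10.

2004-06-08, 2004-07-13, 2004-08-10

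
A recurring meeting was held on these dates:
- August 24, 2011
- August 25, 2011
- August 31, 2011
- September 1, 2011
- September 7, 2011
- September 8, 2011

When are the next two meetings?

Every event lands on a Wednesday or Thursday (gaps cycle 1, 6, 1, 6, 1).
So the schedule is: every Wednesday and Thursday.
Next Wednesday: September 14, 2011.
Next Thursday: September 15, 2011.

September 14, 2011; September 15, 2011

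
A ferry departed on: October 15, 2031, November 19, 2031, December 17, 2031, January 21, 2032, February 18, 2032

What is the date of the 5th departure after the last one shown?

Gaps: 35, 28, 35, 28 days — a mix of 28 and 35. Every date is a Wednesday.
Each is the 3rd Wednesday of its month.
March 2032 — 3rd Wednesday is March 17, 2032.
3rd Wednesday of April 2032: April 21, 2032.
3rd Wednesday of May 2032: May 19, 2032.
June 2032 — 3rd Wednesday is June 16, 2032.
3rd Wednesday of July 2032: July 21, 2032.

July 21, 2032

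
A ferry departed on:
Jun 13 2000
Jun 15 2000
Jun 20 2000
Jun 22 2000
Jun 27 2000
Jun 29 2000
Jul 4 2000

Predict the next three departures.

Jul 6 2000, Jul 11 2000, Jul 13 2000

Every event lands on a Tuesday or Thursday (gaps cycle 2, 5, 2, 5, 2, 5).
So the schedule is: every Tuesday and Thursday.
Next Thursday: Jul 6 2000.
Next Tuesday: Jul 11 2000.
The following Thursday is Jul 13 2000.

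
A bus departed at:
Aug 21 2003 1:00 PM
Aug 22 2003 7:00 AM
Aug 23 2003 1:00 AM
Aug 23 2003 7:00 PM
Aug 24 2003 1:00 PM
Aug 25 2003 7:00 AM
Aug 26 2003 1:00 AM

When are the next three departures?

Gaps: 18, 18, 18, 18, 18, 18 hours — each event is 18 hours after the previous one.
Aug 26 2003 1:00 AM + 18 h = Aug 26 2003 7:00 PM.
Aug 26 2003 7:00 PM + 18 h = Aug 27 2003 1:00 PM.
Aug 27 2003 1:00 PM + 18 h = Aug 28 2003 7:00 AM.

Aug 26 2003 7:00 PM, Aug 27 2003 1:00 PM, Aug 28 2003 7:00 AM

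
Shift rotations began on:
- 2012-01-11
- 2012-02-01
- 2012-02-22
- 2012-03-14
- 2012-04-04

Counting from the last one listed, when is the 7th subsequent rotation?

2012-08-29

The spacing is 21, 21, 21, 21 days — always 21 days.
2012-04-04 + 21 days = 2012-04-25.
2012-04-25 + 21 days = 2012-05-16.
2012-05-16 + 21 days = 2012-06-06.
2012-06-06 + 21 days = 2012-06-27.
2012-06-27 + 21 days = 2012-07-18.
2012-07-18 + 21 days = 2012-08-08.
2012-08-08 + 21 days = 2012-08-29.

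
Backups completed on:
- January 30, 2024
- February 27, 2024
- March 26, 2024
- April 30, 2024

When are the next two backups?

May 28, 2024; June 25, 2024

These are Tuesdays with 28, 28, 35-day gaps.
Each is the final Tuesday of its month — January 30, 2024 is past the 28th, so '4th Tuesday' doesn't fit.
Last Tuesday of May 2024: May 28, 2024.
Last Tuesday of June 2024: June 25, 2024.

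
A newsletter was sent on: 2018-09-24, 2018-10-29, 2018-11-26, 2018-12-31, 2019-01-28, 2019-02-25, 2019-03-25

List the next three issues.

2019-04-29, 2019-05-27, 2019-06-24

All Mondays; the gaps (35, 28, 35, 28, 28, 28) vary with month length.
This is the last Monday of each month.
April 2019 ends with Monday 2019-04-29.
Last Monday of May 2019: 2019-05-27.
Last Monday of June 2019: 2019-06-24.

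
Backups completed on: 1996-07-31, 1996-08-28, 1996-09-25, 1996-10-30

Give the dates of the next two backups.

1996-11-27, 1996-12-25

Every date is a Wednesday; gaps 28, 28, 35 days.
Each is the last Wednesday of its month (at least one falls on the 29th or later, ruling out '4th Wednesday').
Last Wednesday of November 1996: 1996-11-27.
Last Wednesday of December 1996: 1996-12-25.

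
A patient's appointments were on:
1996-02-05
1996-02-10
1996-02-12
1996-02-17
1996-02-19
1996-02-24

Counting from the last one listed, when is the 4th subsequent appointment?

1996-03-09

The gap pattern 5, 2, 5, 2, 5 repeats every 2 events.
These are the Mondays and Saturdays of each week.
The following Monday is 1996-02-26.
Next Saturday: 1996-03-02.
The following Monday is 1996-03-04.
The following Saturday is 1996-03-09.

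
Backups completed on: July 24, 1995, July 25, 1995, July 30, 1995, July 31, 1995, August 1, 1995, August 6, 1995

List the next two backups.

August 7, 1995; August 8, 1995

The gap pattern 1, 5, 1, 1, 5 repeats every 3 events.
These are the Mondays, Tuesdays and Sundays of each week.
Next Monday: August 7, 1995.
The following Tuesday is August 8, 1995.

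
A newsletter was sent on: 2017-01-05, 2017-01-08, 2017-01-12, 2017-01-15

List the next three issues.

2017-01-19, 2017-01-22, 2017-01-26

The gap pattern 3, 4, 3 repeats every 2 events.
These are the Thursdays and Sundays of each week.
Next Thursday: 2017-01-19.
The following Sunday is 2017-01-22.
The following Thursday is 2017-01-26.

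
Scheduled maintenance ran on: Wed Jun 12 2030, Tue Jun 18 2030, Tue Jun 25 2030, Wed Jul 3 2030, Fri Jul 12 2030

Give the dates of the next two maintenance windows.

Gaps: 6, 7, 8, 9 days — each gap is 1 larger than the previous one.
Next gap: 10 days. Fri Jul 12 2030 + 10 days = Mon Jul 22 2030.
Next gap: 11 days. Mon Jul 22 2030 + 11 days = Fri Aug 2 2030.

Mon Jul 22 2030, Fri Aug 2 2030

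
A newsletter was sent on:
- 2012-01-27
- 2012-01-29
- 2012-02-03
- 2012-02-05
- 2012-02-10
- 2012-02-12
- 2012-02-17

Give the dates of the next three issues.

Gaps: 2, 5, 2, 5, 2, 5 days — not constant, but cyclic with period 2.
The events fall on every Friday and Sunday.
Next Sunday: 2012-02-19.
Next Friday: 2012-02-24.
Next Sunday: 2012-02-26.

2012-02-19, 2012-02-24, 2012-02-26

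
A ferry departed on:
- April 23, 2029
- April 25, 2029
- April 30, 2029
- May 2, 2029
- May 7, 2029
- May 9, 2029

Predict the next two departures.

The gap pattern 2, 5, 2, 5, 2 repeats every 2 events.
These are the Mondays and Wednesdays of each week.
Next Monday: May 14, 2029.
Next Wednesday: May 16, 2029.

May 14, 2029; May 16, 2029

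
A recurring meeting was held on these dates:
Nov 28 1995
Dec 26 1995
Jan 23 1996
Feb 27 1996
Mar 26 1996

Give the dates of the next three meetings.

Gaps: 28, 28, 35, 28 days — a mix of 28 and 35. Every date is a Tuesday.
Each is the 4th Tuesday of its month.
4th Tuesday of April 1996: Apr 23 1996.
4th Tuesday of May 1996: May 28 1996.
4th Tuesday of June 1996: Jun 25 1996.

Apr 23 1996, May 28 1996, Jun 25 1996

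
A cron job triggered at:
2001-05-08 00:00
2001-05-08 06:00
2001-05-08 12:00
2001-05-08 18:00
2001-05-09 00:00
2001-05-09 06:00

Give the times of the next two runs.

Spacing: 6, 6, 6, 6, 6 h — constant 6 h.
2001-05-09 06:00 + 6 h = 2001-05-09 12:00.
2001-05-09 12:00 + 6 h = 2001-05-09 18:00.

2001-05-09 12:00, 2001-05-09 18:00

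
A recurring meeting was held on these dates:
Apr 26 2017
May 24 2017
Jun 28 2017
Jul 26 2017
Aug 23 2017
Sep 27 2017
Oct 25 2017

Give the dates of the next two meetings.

These are Wednesdays at 28- or 35-day spacing (28, 35, 28, 28, 35, 28).
The pattern: 4th Wednesday of the month.
November 2017 — 4th Wednesday is Nov 22 2017.
4th Wednesday of December 2017: Dec 27 2017.

Nov 22 2017, Dec 27 2017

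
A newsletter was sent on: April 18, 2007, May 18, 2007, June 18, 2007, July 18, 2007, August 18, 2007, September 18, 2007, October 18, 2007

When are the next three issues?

November 18, 2007; December 18, 2007; January 18, 2008

Gaps: 30, 31, 30, 31, 31, 30 days — not constant. Every event is on the 18th of the month.
Pattern: the 18th of each month.
November 2007: November 18, 2007.
December 2007: December 18, 2007.
Next: January 2008 → January 18, 2008.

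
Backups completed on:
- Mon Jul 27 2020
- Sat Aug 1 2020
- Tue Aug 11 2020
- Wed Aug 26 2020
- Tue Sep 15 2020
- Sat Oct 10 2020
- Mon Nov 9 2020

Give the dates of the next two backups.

Mon Dec 14 2020, Sat Jan 23 2021

Gaps: 5, 10, 15, 20, 25, 30 days — each gap is 5 larger than the previous one.
Next gap: 35 days. Mon Nov 9 2020 + 35 days = Mon Dec 14 2020.
Next gap: 40 days. Mon Dec 14 2020 + 40 days = Sat Jan 23 2021.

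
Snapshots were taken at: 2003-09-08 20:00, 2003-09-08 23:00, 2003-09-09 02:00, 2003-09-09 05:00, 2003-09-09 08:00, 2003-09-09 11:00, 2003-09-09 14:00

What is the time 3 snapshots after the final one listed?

The interval is a steady 3 hours (3, 3, 3, 3, 3, 3).
2003-09-09 14:00 + 3 h = 2003-09-09 17:00.
2003-09-09 17:00 + 3 h = 2003-09-09 20:00.
2003-09-09 20:00 + 3 h = 2003-09-09 23:00.

2003-09-09 23:00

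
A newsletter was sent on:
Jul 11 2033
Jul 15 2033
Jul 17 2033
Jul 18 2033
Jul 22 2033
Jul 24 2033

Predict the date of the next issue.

The gap pattern 4, 2, 1, 4, 2 repeats every 3 events.
These are the Mondays, Fridays and Sundays of each week.
The following Monday is Jul 25 2033.

Jul 25 2033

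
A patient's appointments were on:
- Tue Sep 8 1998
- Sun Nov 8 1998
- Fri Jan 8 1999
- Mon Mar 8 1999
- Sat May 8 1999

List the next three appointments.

Thu Jul 8 1999, Wed Sep 8 1999, Mon Nov 8 1999

The day-of-month is always 8 (61, 61, 59, 61 days between events).
So this recurs on the 8th of every 2 months.
July 1999: Thu Jul 8 1999.
Next: September 1999 → Wed Sep 8 1999.
Next: November 1999 → Mon Nov 8 1999.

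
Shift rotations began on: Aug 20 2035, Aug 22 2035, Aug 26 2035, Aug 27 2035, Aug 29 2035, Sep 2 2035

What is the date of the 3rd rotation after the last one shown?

Every event lands on a Monday or Wednesday or Sunday (gaps cycle 2, 4, 1, 2, 4).
So the schedule is: every Monday, Wednesday and Sunday.
The following Monday is Sep 3 2035.
The following Wednesday is Sep 5 2035.
The following Sunday is Sep 9 2035.

Sep 9 2035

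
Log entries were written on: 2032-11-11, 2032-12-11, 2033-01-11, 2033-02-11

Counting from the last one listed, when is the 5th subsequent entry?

Gaps: 30, 31, 31 days — not constant. Every event is on the 11th of the month.
Pattern: the 11th of each month.
March 2033: 2033-03-11.
April 2033: 2033-04-11.
May 2033: 2033-05-11.
June 2033: 2033-06-11.
Next: July 2033 → 2033-07-11.

2033-07-11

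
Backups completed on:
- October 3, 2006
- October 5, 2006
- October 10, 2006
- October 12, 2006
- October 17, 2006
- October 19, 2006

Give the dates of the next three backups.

Every event lands on a Tuesday or Thursday (gaps cycle 2, 5, 2, 5, 2).
So the schedule is: every Tuesday and Thursday.
Next Tuesday: October 24, 2006.
Next Thursday: October 26, 2006.
The following Tuesday is October 31, 2006.

October 24, 2006; October 26, 2006; October 31, 2006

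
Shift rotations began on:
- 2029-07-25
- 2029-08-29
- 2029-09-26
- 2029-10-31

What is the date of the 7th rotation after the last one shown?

2030-05-29

These are Wednesdays with 35, 28, 35-day gaps.
Each is the final Wednesday of its month — 2029-08-29 is past the 28th, so '4th Wednesday' doesn't fit.
Last Wednesday of November 2029: 2029-11-28.
December 2029 ends with Wednesday 2029-12-26.
January 2030 ends with Wednesday 2030-01-30.
February 2030 ends with Wednesday 2030-02-27.
Last Wednesday of March 2030: 2030-03-27.
April 2030 ends with Wednesday 2030-04-24.
May 2030 ends with Wednesday 2030-05-29.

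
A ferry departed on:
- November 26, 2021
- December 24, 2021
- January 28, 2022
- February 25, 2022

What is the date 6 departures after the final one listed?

August 26, 2022

Gaps: 28, 35, 28 days — a mix of 28 and 35. Every date is a Friday.
Each is the 4th Friday of its month.
4th Friday of March 2022: March 25, 2022.
4th Friday of April 2022: April 22, 2022.
May 2022 — 4th Friday is May 27, 2022.
4th Friday of June 2022: June 24, 2022.
July 2022 — 4th Friday is July 22, 2022.
August 2022 — 4th Friday is August 26, 2022.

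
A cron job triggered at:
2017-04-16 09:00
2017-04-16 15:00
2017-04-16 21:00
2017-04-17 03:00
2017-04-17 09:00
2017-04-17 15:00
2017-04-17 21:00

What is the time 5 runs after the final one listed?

2017-04-19 03:00

The interval is a steady 6 hours (6, 6, 6, 6, 6, 6).
2017-04-17 21:00 + 6 h = 2017-04-18 03:00.
2017-04-18 03:00 + 6 h = 2017-04-18 09:00.
2017-04-18 09:00 + 6 h = 2017-04-18 15:00.
2017-04-18 15:00 + 6 h = 2017-04-18 21:00.
2017-04-18 21:00 + 6 h = 2017-04-19 03:00.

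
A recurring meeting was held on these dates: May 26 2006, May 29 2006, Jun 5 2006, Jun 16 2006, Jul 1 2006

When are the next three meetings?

The spacing grows by 4 each time: 3, 7, 11, 15 days.
Next gap: 19 days. Jul 1 2006 + 19 days = Jul 20 2006.
Next gap: 23 days. Jul 20 2006 + 23 days = Aug 12 2006.
Next gap: 27 days. Aug 12 2006 + 27 days = Sep 8 2006.

Jul 20 2006, Aug 12 2006, Sep 8 2006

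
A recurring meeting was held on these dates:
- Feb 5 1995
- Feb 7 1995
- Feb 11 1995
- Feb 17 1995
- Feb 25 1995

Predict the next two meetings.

Mar 7 1995, Mar 19 1995

The spacing grows by 2 each time: 2, 4, 6, 8 days.
Next gap: 10 days. Feb 25 1995 + 10 days = Mar 7 1995.
Next gap: 12 days. Mar 7 1995 + 12 days = Mar 19 1995.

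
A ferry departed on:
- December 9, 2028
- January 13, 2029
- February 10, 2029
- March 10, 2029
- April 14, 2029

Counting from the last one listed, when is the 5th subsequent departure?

All dates are Saturdays, 35, 28, 28, 35 days apart.
Specifically, the 2nd Saturday of each month.
May 2029 — 2nd Saturday is May 12, 2029.
2nd Saturday of June 2029: June 9, 2029.
2nd Saturday of July 2029: July 14, 2029.
August 2029 — 2nd Saturday is August 11, 2029.
2nd Saturday of September 2029: September 8, 2029.

September 8, 2029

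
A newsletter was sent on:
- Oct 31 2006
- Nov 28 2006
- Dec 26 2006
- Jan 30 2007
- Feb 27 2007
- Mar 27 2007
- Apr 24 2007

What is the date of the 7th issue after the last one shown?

These are Tuesdays with 28, 28, 35, 28, 28, 28-day gaps.
Each is the final Tuesday of its month — Oct 31 2006 is past the 28th, so '4th Tuesday' doesn't fit.
May 2007 ends with Tuesday May 29 2007.
Last Tuesday of June 2007: Jun 26 2007.
Last Tuesday of July 2007: Jul 31 2007.
August 2007 ends with Tuesday Aug 28 2007.
September 2007 ends with Tuesday Sep 25 2007.
Last Tuesday of October 2007: Oct 30 2007.
Last Tuesday of November 2007: Nov 27 2007.

Nov 27 2007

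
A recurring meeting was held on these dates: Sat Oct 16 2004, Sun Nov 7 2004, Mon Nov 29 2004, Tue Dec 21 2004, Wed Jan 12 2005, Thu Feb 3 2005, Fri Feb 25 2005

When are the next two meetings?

Every event comes 22 days after the last (22, 22, 22, 22, 22, 22).
Fri Feb 25 2005 + 22 days = Sat Mar 19 2005.
Sat Mar 19 2005 + 22 days = Sun Apr 10 2005.

Sat Mar 19 2005, Sun Apr 10 2005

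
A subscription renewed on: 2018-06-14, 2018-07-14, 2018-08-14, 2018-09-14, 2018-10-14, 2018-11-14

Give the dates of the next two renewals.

2018-12-14, 2019-01-14

The day-of-month is always 14 (30, 31, 31, 30, 31 days between events).
So this recurs on the 14th of each month.
December 2018: 2018-12-14.
January 2019: 2019-01-14.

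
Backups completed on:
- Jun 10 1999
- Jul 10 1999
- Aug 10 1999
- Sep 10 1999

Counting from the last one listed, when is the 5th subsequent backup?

Feb 10 2000

Gaps: 30, 31, 31 days — not constant. Every event is on the 10th of the month.
Pattern: the 10th of each month.
October 1999: Oct 10 1999.
Next: November 1999 → Nov 10 1999.
December 1999: Dec 10 1999.
Next: January 2000 → Jan 10 2000.
February 2000: Feb 10 2000.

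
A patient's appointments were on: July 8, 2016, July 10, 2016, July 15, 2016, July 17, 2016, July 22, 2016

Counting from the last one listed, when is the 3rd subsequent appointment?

July 31, 2016

The gap pattern 2, 5, 2, 5 repeats every 2 events.
These are the Fridays and Sundays of each week.
Next Sunday: July 24, 2016.
The following Friday is July 29, 2016.
The following Sunday is July 31, 2016.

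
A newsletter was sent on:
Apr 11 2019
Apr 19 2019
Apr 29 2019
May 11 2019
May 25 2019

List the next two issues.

Jun 10 2019, Jun 28 2019

Gaps: 8, 10, 12, 14 days — each gap is 2 larger than the previous one.
Next gap: 16 days. May 25 2019 + 16 days = Jun 10 2019.
Next gap: 18 days. Jun 10 2019 + 18 days = Jun 28 2019.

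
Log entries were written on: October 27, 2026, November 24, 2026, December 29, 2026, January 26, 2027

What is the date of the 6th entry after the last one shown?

July 27, 2027

These are Tuesdays with 28, 35, 28-day gaps.
Each is the final Tuesday of its month — December 29, 2026 is past the 28th, so '4th Tuesday' doesn't fit.
February 2027 ends with Tuesday February 23, 2027.
Last Tuesday of March 2027: March 30, 2027.
April 2027 ends with Tuesday April 27, 2027.
May 2027 ends with Tuesday May 25, 2027.
June 2027 ends with Tuesday June 29, 2027.
July 2027 ends with Tuesday July 27, 2027.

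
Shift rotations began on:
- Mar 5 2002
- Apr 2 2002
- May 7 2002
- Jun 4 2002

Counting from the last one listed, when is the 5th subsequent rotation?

Nov 5 2002

Gaps: 28, 35, 28 days — a mix of 28 and 35. Every date is a Tuesday.
Each is the 1st Tuesday of its month.
July 2002 — 1st Tuesday is Jul 2 2002.
August 2002 — 1st Tuesday is Aug 6 2002.
September 2002 — 1st Tuesday is Sep 3 2002.
1st Tuesday of October 2002: Oct 1 2002.
1st Tuesday of November 2002: Nov 5 2002.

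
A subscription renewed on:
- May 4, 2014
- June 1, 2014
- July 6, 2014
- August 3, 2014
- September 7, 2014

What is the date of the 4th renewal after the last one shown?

January 4, 2015

These are Sundays at 28- or 35-day spacing (28, 35, 28, 35).
The pattern: 1st Sunday of the month.
October 2014 — 1st Sunday is October 5, 2014.
November 2014 — 1st Sunday is November 2, 2014.
December 2014 — 1st Sunday is December 7, 2014.
January 2015 — 1st Sunday is January 4, 2015.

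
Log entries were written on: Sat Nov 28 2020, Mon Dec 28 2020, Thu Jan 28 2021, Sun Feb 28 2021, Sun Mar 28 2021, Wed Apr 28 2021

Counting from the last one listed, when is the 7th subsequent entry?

Gaps: 30, 31, 31, 28, 31 days — not constant. Every event is on the 28th of the month.
Pattern: the 28th of each month.
May 2021: Fri May 28 2021.
June 2021: Mon Jun 28 2021.
Next: July 2021 → Wed Jul 28 2021.
Next: August 2021 → Sat Aug 28 2021.
September 2021: Tue Sep 28 2021.
October 2021: Thu Oct 28 2021.
Next: November 2021 → Sun Nov 28 2021.

Sun Nov 28 2021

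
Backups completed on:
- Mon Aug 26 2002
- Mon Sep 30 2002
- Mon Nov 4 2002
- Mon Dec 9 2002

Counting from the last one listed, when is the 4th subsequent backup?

The spacing is 35, 35, 35 days — always 35 days.
Mon Dec 9 2002 + 35 days = Mon Jan 13 2003.
Mon Jan 13 2003 + 35 days = Mon Feb 17 2003.
Mon Feb 17 2003 + 35 days = Mon Mar 24 2003.
Mon Mar 24 2003 + 35 days = Mon Apr 28 2003.

Mon Apr 28 2003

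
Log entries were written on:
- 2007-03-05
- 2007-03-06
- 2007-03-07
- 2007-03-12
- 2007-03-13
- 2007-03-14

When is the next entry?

2007-03-19

The gap pattern 1, 1, 5, 1, 1 repeats every 3 events.
These are the Mondays, Tuesdays and Wednesdays of each week.
Next Monday: 2007-03-19.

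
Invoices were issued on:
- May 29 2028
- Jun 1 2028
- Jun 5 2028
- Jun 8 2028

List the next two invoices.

Jun 12 2028, Jun 15 2028

Gaps: 3, 4, 3 days — not constant, but cyclic with period 2.
The events fall on every Monday and Thursday.
Next Monday: Jun 12 2028.
Next Thursday: Jun 15 2028.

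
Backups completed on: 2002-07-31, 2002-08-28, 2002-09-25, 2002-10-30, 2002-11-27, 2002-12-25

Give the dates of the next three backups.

2003-01-29, 2003-02-26, 2003-03-26

All Wednesdays; the gaps (28, 28, 35, 28, 28) vary with month length.
This is the last Wednesday of each month.
Last Wednesday of January 2003: 2003-01-29.
February 2003 ends with Wednesday 2003-02-26.
March 2003 ends with Wednesday 2003-03-26.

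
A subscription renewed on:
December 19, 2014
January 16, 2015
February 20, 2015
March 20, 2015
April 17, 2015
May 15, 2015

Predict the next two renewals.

These are Fridays at 28- or 35-day spacing (28, 35, 28, 28, 28).
The pattern: 3rd Friday of the month.
3rd Friday of June 2015: June 19, 2015.
July 2015 — 3rd Friday is July 17, 2015.

June 19, 2015; July 17, 2015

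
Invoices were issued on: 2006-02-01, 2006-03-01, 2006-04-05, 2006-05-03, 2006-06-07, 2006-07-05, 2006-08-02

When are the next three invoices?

Gaps: 28, 35, 28, 35, 28, 28 days — a mix of 28 and 35. Every date is a Wednesday.
Each is the 1st Wednesday of its month.
September 2006 — 1st Wednesday is 2006-09-06.
1st Wednesday of October 2006: 2006-10-04.
1st Wednesday of November 2006: 2006-11-01.

2006-09-06, 2006-10-04, 2006-11-01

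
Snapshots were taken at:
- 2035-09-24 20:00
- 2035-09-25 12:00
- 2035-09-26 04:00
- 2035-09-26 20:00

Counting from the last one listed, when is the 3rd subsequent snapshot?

2035-09-28 20:00

The interval is a steady 16 hours (16, 16, 16).
2035-09-26 20:00 + 16 h = 2035-09-27 12:00.
2035-09-27 12:00 + 16 h = 2035-09-28 04:00.
2035-09-28 04:00 + 16 h = 2035-09-28 20:00.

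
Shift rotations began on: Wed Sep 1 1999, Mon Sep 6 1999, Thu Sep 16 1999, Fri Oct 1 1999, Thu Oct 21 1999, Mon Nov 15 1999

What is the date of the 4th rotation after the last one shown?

Intervals are 5, 10, 15, 20, 25 days — an arithmetic progression with common difference 5.
Next gap: 30 days. Mon Nov 15 1999 + 30 days = Wed Dec 15 1999.
Next gap: 35 days. Wed Dec 15 1999 + 35 days = Wed Jan 19 2000.
Next gap: 40 days. Wed Jan 19 2000 + 40 days = Mon Feb 28 2000.
Next gap: 45 days. Mon Feb 28 2000 + 45 days = Thu Apr 13 2000.

Thu Apr 13 2000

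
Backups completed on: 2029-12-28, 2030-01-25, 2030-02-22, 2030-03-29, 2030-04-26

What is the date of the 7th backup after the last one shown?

Every date is a Friday; gaps 28, 28, 35, 28 days.
Each is the last Friday of its month (at least one falls on the 29th or later, ruling out '4th Friday').
May 2030 ends with Friday 2030-05-31.
June 2030 ends with Friday 2030-06-28.
Last Friday of July 2030: 2030-07-26.
August 2030 ends with Friday 2030-08-30.
September 2030 ends with Friday 2030-09-27.
Last Friday of October 2030: 2030-10-25.
November 2030 ends with Friday 2030-11-29.

2030-11-29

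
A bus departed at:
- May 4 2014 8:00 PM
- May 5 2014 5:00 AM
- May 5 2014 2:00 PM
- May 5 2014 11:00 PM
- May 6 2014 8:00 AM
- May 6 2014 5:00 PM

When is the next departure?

May 7 2014 2:00 AM

Spacing: 9, 9, 9, 9, 9 h — constant 9 h.
May 6 2014 5:00 PM + 9 h = May 7 2014 2:00 AM.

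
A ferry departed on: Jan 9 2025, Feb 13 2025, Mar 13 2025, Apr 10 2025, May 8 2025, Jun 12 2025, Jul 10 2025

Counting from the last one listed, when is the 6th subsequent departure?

Gaps: 35, 28, 28, 28, 35, 28 days — a mix of 28 and 35. Every date is a Thursday.
Each is the 2nd Thursday of its month.
August 2025 — 2nd Thursday is Aug 14 2025.
September 2025 — 2nd Thursday is Sep 11 2025.
October 2025 — 2nd Thursday is Oct 9 2025.
2nd Thursday of November 2025: Nov 13 2025.
2nd Thursday of December 2025: Dec 11 2025.
2nd Thursday of January 2026: Jan 8 2026.

Jan 8 2026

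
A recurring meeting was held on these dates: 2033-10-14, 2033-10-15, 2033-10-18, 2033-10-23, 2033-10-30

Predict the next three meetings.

2033-11-08, 2033-11-19, 2033-12-02

Gaps: 1, 3, 5, 7 days — each gap is 2 larger than the previous one.
Next gap: 9 days. 2033-10-30 + 9 days = 2033-11-08.
Next gap: 11 days. 2033-11-08 + 11 days = 2033-11-19.
Next gap: 13 days. 2033-11-19 + 13 days = 2033-12-02.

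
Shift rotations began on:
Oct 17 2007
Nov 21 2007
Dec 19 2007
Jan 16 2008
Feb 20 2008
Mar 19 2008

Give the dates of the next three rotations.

All dates are Wednesdays, 35, 28, 28, 35, 28 days apart.
Specifically, the 3rd Wednesday of each month.
April 2008 — 3rd Wednesday is Apr 16 2008.
3rd Wednesday of May 2008: May 21 2008.
June 2008 — 3rd Wednesday is Jun 18 2008.

Apr 16 2008, May 21 2008, Jun 18 2008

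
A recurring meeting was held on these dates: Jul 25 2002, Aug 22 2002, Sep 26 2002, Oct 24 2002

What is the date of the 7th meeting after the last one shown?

Gaps: 28, 35, 28 days — a mix of 28 and 35. Every date is a Thursday.
Each is the 4th Thursday of its month.
November 2002 — 4th Thursday is Nov 28 2002.
4th Thursday of December 2002: Dec 26 2002.
January 2003 — 4th Thursday is Jan 23 2003.
February 2003 — 4th Thursday is Feb 27 2003.
March 2003 — 4th Thursday is Mar 27 2003.
April 2003 — 4th Thursday is Apr 24 2003.
4th Thursday of May 2003: May 22 2003.

May 22 2003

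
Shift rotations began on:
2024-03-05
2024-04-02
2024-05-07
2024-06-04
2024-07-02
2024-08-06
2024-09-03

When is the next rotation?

Gaps: 28, 35, 28, 28, 35, 28 days — a mix of 28 and 35. Every date is a Tuesday.
Each is the 1st Tuesday of its month.
1st Tuesday of October 2024: 2024-10-01.

2024-10-01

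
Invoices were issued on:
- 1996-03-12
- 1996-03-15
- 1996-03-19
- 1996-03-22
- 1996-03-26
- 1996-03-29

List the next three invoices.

Gaps: 3, 4, 3, 4, 3 days — not constant, but cyclic with period 2.
The events fall on every Tuesday and Friday.
The following Tuesday is 1996-04-02.
The following Friday is 1996-04-05.
Next Tuesday: 1996-04-09.

1996-04-02, 1996-04-05, 1996-04-09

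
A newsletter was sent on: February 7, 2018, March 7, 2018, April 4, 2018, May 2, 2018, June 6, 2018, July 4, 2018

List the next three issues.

August 1, 2018; September 5, 2018; October 3, 2018

These are Wednesdays at 28- or 35-day spacing (28, 28, 28, 35, 28).
The pattern: 1st Wednesday of the month.
1st Wednesday of August 2018: August 1, 2018.
September 2018 — 1st Wednesday is September 5, 2018.
October 2018 — 1st Wednesday is October 3, 2018.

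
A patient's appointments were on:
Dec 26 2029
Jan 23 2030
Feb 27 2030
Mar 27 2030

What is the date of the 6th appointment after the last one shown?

Gaps: 28, 35, 28 days — a mix of 28 and 35. Every date is a Wednesday.
Each is the 4th Wednesday of its month.
4th Wednesday of April 2030: Apr 24 2030.
May 2030 — 4th Wednesday is May 22 2030.
June 2030 — 4th Wednesday is Jun 26 2030.
July 2030 — 4th Wednesday is Jul 24 2030.
August 2030 — 4th Wednesday is Aug 28 2030.
4th Wednesday of September 2030: Sep 25 2030.

Sep 25 2030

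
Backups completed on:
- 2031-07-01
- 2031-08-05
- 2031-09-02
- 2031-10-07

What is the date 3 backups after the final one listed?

2032-01-06

All dates are Tuesdays, 35, 28, 35 days apart.
Specifically, the 1st Tuesday of each month.
November 2031 — 1st Tuesday is 2031-11-04.
December 2031 — 1st Tuesday is 2031-12-02.
1st Tuesday of January 2032: 2032-01-06.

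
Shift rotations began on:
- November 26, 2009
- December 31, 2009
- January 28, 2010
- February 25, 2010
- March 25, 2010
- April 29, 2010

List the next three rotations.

May 27, 2010; June 24, 2010; July 29, 2010

All Thursdays; the gaps (35, 28, 28, 28, 35) vary with month length.
This is the last Thursday of each month.
May 2010 ends with Thursday May 27, 2010.
June 2010 ends with Thursday June 24, 2010.
Last Thursday of July 2010: July 29, 2010.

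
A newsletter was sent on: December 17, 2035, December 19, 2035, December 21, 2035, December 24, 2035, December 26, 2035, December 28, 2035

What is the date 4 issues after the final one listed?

January 7, 2036

Every event lands on a Monday or Wednesday or Friday (gaps cycle 2, 2, 3, 2, 2).
So the schedule is: every Monday, Wednesday and Friday.
Next Monday: December 31, 2035.
The following Wednesday is January 2, 2036.
Next Friday: January 4, 2036.
Next Monday: January 7, 2036.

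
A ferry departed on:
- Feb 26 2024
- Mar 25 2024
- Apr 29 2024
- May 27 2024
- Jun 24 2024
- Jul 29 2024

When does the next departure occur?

These are Mondays with 28, 35, 28, 28, 35-day gaps.
Each is the final Monday of its month — Apr 29 2024 is past the 28th, so '4th Monday' doesn't fit.
Last Monday of August 2024: Aug 26 2024.

Aug 26 2024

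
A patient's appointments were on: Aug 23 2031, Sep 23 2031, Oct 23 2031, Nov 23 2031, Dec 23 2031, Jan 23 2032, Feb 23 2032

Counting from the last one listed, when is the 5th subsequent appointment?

The day-of-month is always 23 (31, 30, 31, 30, 31, 31 days between events).
So this recurs on the 23rd of each month.
March 2032: Mar 23 2032.
Next: April 2032 → Apr 23 2032.
Next: May 2032 → May 23 2032.
Next: June 2032 → Jun 23 2032.
July 2032: Jul 23 2032.

Jul 23 2032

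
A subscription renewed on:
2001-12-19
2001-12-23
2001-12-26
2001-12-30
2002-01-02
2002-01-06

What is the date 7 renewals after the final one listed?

2002-01-30

The gap pattern 4, 3, 4, 3, 4 repeats every 2 events.
These are the Wednesdays and Sundays of each week.
Next Wednesday: 2002-01-09.
Next Sunday: 2002-01-13.
Next Wednesday: 2002-01-16.
The following Sunday is 2002-01-20.
The following Wednesday is 2002-01-23.
Next Sunday: 2002-01-27.
The following Wednesday is 2002-01-30.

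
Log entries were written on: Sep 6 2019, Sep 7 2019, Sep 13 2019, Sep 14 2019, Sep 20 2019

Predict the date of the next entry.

Sep 21 2019

Gaps: 1, 6, 1, 6 days — not constant, but cyclic with period 2.
The events fall on every Friday and Saturday.
The following Saturday is Sep 21 2019.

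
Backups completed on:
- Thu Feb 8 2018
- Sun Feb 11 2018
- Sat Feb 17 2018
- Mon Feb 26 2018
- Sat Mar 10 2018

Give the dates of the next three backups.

Sun Mar 25 2018, Thu Apr 12 2018, Thu May 3 2018

The spacing grows by 3 each time: 3, 6, 9, 12 days.
Next gap: 15 days. Sat Mar 10 2018 + 15 days = Sun Mar 25 2018.
Next gap: 18 days. Sun Mar 25 2018 + 18 days = Thu Apr 12 2018.
Next gap: 21 days. Thu Apr 12 2018 + 21 days = Thu May 3 2018.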